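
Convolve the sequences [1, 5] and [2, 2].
y[0] = 1×2 = 2; y[1] = 1×2 + 5×2 = 12; y[2] = 5×2 = 10

[2, 12, 10]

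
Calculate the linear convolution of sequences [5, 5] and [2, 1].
y[0] = 5×2 = 10; y[1] = 5×1 + 5×2 = 15; y[2] = 5×1 = 5

[10, 15, 5]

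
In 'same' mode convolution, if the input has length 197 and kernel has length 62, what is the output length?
'Same' mode returns an output with the same length as the input: 197

197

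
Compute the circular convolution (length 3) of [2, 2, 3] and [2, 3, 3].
Use y[k] = Σ_j u[j]·v[(k-j) mod 3]. y[0] = 2×2 + 2×3 + 3×3 = 19; y[1] = 2×3 + 2×2 + 3×3 = 19; y[2] = 2×3 + 2×3 + 3×2 = 18. Result: [19, 19, 18]

[19, 19, 18]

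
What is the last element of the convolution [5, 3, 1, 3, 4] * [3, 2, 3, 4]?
Use y[k] = Σ_i a[i]·b[k-i] at k=7. y[7] = 4×4 = 16

16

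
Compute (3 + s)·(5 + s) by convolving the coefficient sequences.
Ascending coefficients: a = [3, 1], b = [5, 1]. c[0] = 3×5 = 15; c[1] = 3×1 + 1×5 = 8; c[2] = 1×1 = 1. Result coefficients: [15, 8, 1] → 15 + 8s + s^2

15 + 8s + s^2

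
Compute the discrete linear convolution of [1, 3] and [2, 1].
y[0] = 1×2 = 2; y[1] = 1×1 + 3×2 = 7; y[2] = 3×1 = 3

[2, 7, 3]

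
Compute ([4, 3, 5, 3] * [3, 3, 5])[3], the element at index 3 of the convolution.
Use y[k] = Σ_i a[i]·b[k-i] at k=3. y[3] = 3×5 + 5×3 + 3×3 = 39

39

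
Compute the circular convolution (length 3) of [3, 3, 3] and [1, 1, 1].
Use y[k] = Σ_j u[j]·v[(k-j) mod 3]. y[0] = 3×1 + 3×1 + 3×1 = 9; y[1] = 3×1 + 3×1 + 3×1 = 9; y[2] = 3×1 + 3×1 + 3×1 = 9. Result: [9, 9, 9]

[9, 9, 9]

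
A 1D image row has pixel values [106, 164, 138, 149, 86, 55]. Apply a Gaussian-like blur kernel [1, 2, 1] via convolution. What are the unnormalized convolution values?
Convolve image row [106, 164, 138, 149, 86, 55] with kernel [1, 2, 1]: y[0] = 106×1 = 106; y[1] = 106×2 + 164×1 = 376; y[2] = 106×1 + 164×2 + 138×1 = 572; y[3] = 164×1 + 138×2 + 149×1 = 589; y[4] = 138×1 + 149×2 + 86×1 = 522; y[5] = 149×1 + 86×2 + 55×1 = 376; y[6] = 86×1 + 55×2 = 196; y[7] = 55×1 = 55 → [106, 376, 572, 589, 522, 376, 196, 55]. Normalization factor = sum(kernel) = 4.

[106, 376, 572, 589, 522, 376, 196, 55]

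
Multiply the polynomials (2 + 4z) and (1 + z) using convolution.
Ascending coefficients: a = [2, 4], b = [1, 1]. c[0] = 2×1 = 2; c[1] = 2×1 + 4×1 = 6; c[2] = 4×1 = 4. Result coefficients: [2, 6, 4] → 2 + 6z + 4z^2

2 + 6z + 4z^2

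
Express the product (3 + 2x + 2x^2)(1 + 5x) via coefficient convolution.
Ascending coefficients: a = [3, 2, 2], b = [1, 5]. c[0] = 3×1 = 3; c[1] = 3×5 + 2×1 = 17; c[2] = 2×5 + 2×1 = 12; c[3] = 2×5 = 10. Result coefficients: [3, 17, 12, 10] → 3 + 17x + 12x^2 + 10x^3

3 + 17x + 12x^2 + 10x^3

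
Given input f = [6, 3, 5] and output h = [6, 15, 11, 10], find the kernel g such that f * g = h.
Output length 4 = len(f) + len(g) - 1 ⇒ len(g) = 2. Solve g forward using g[k] = (h[k] - Σ_{i≥1} f[i]·g[k-i]) / f[0]: g[0] = h[0] / f[0] = 6 / 6 = 1; g[1] = (h[1] - 3×1) / f[0] = (15 - 3×1) / 6 = 2. So g = [1, 2]. Forward-check [6, 3, 5] * [1, 2]: h[0] = 6×1 = 6; h[1] = 6×2 + 3×1 = 15; h[2] = 3×2 + 5×1 = 11; h[3] = 5×2 = 10 → [6, 15, 11, 10] ✓

[1, 2]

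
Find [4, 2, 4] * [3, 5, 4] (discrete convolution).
y[0] = 4×3 = 12; y[1] = 4×5 + 2×3 = 26; y[2] = 4×4 + 2×5 + 4×3 = 38; y[3] = 2×4 + 4×5 = 28; y[4] = 4×4 = 16

[12, 26, 38, 28, 16]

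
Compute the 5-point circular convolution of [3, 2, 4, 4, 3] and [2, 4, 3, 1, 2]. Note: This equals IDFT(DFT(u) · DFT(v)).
Either evaluate y[k] = Σ_j u[j]·v[(k-j) mod 5] directly, or use IDFT(DFT(u) · DFT(v)). y[0] = 3×2 + 2×2 + 4×1 + 4×3 + 3×4 = 38; y[1] = 3×4 + 2×2 + 4×2 + 4×1 + 3×3 = 37; y[2] = 3×3 + 2×4 + 4×2 + 4×2 + 3×1 = 36; y[3] = 3×1 + 2×3 + 4×4 + 4×2 + 3×2 = 39; y[4] = 3×2 + 2×1 + 4×3 + 4×4 + 3×2 = 42. Result: [38, 37, 36, 39, 42]

[38, 37, 36, 39, 42]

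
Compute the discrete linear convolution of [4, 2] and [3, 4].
y[0] = 4×3 = 12; y[1] = 4×4 + 2×3 = 22; y[2] = 2×4 = 8

[12, 22, 8]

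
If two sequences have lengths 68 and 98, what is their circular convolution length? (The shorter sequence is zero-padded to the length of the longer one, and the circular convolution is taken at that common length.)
Circular convolution (zero-padding the shorter input) has length max(m, n) = max(68, 98) = 98

98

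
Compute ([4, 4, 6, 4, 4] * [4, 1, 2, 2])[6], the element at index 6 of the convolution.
Use y[k] = Σ_i a[i]·b[k-i] at k=6. y[6] = 4×2 + 4×2 = 16

16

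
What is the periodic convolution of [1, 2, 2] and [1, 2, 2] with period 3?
Use y[k] = Σ_j s[j]·t[(k-j) mod 3]. y[0] = 1×1 + 2×2 + 2×2 = 9; y[1] = 1×2 + 2×1 + 2×2 = 8; y[2] = 1×2 + 2×2 + 2×1 = 8. Result: [9, 8, 8]

[9, 8, 8]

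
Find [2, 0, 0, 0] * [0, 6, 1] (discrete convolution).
y[0] = 2×0 = 0; y[1] = 2×6 + 0×0 = 12; y[2] = 2×1 + 0×6 + 0×0 = 2; y[3] = 0×1 + 0×6 + 0×0 = 0; y[4] = 0×1 + 0×6 = 0; y[5] = 0×1 = 0

[0, 12, 2, 0, 0, 0]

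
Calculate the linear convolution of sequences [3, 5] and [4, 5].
y[0] = 3×4 = 12; y[1] = 3×5 + 5×4 = 35; y[2] = 5×5 = 25

[12, 35, 25]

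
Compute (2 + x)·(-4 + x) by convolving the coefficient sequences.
Ascending coefficients: a = [2, 1], b = [-4, 1]. c[0] = 2×-4 = -8; c[1] = 2×1 + 1×-4 = -2; c[2] = 1×1 = 1. Result coefficients: [-8, -2, 1] → -8 - 2x + x^2

-8 - 2x + x^2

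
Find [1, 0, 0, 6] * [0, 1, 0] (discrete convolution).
y[0] = 1×0 = 0; y[1] = 1×1 + 0×0 = 1; y[2] = 1×0 + 0×1 + 0×0 = 0; y[3] = 0×0 + 0×1 + 6×0 = 0; y[4] = 0×0 + 6×1 = 6; y[5] = 6×0 = 0

[0, 1, 0, 0, 6, 0]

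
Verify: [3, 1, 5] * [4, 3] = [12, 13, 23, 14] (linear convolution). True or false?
Recompute linear convolution of [3, 1, 5] and [4, 3]: y[0] = 3×4 = 12; y[1] = 3×3 + 1×4 = 13; y[2] = 1×3 + 5×4 = 23; y[3] = 5×3 = 15 → [12, 13, 23, 15]. Compare to given [12, 13, 23, 14]: they differ at index 3: given 14, correct 15, so answer: No

No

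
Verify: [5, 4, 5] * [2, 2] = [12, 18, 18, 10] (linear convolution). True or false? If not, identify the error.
Recompute linear convolution of [5, 4, 5] and [2, 2]: y[0] = 5×2 = 10; y[1] = 5×2 + 4×2 = 18; y[2] = 4×2 + 5×2 = 18; y[3] = 5×2 = 10 → [10, 18, 18, 10]. Compare to given [12, 18, 18, 10]: they differ at index 0: given 12, correct 10, so answer: No

No. Error at index 0: given 12, correct 10.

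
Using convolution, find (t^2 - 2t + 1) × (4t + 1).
Ascending coefficients: a = [1, -2, 1], b = [1, 4]. c[0] = 1×1 = 1; c[1] = 1×4 + -2×1 = 2; c[2] = -2×4 + 1×1 = -7; c[3] = 1×4 = 4. Result coefficients: [1, 2, -7, 4] → 4t^3 - 7t^2 + 2t + 1

4t^3 - 7t^2 + 2t + 1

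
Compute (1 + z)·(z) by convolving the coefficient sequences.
Ascending coefficients: a = [1, 1], b = [0, 1]. c[0] = 1×0 = 0; c[1] = 1×1 + 1×0 = 1; c[2] = 1×1 = 1. Result coefficients: [0, 1, 1] → z + z^2

z + z^2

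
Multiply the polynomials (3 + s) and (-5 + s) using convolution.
Ascending coefficients: a = [3, 1], b = [-5, 1]. c[0] = 3×-5 = -15; c[1] = 3×1 + 1×-5 = -2; c[2] = 1×1 = 1. Result coefficients: [-15, -2, 1] → -15 - 2s + s^2

-15 - 2s + s^2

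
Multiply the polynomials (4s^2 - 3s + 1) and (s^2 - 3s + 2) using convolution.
Ascending coefficients: a = [1, -3, 4], b = [2, -3, 1]. c[0] = 1×2 = 2; c[1] = 1×-3 + -3×2 = -9; c[2] = 1×1 + -3×-3 + 4×2 = 18; c[3] = -3×1 + 4×-3 = -15; c[4] = 4×1 = 4. Result coefficients: [2, -9, 18, -15, 4] → 4s^4 - 15s^3 + 18s^2 - 9s + 2

4s^4 - 15s^3 + 18s^2 - 9s + 2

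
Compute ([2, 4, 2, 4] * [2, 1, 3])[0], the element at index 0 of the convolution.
Use y[k] = Σ_i a[i]·b[k-i] at k=0. y[0] = 2×2 = 4

4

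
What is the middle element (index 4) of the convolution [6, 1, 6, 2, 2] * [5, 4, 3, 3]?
Use y[k] = Σ_i a[i]·b[k-i] at k=4. y[4] = 1×3 + 6×3 + 2×4 + 2×5 = 39

39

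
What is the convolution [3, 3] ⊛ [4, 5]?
y[0] = 3×4 = 12; y[1] = 3×5 + 3×4 = 27; y[2] = 3×5 = 15

[12, 27, 15]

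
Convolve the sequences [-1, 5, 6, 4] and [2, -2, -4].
y[0] = -1×2 = -2; y[1] = -1×-2 + 5×2 = 12; y[2] = -1×-4 + 5×-2 + 6×2 = 6; y[3] = 5×-4 + 6×-2 + 4×2 = -24; y[4] = 6×-4 + 4×-2 = -32; y[5] = 4×-4 = -16

[-2, 12, 6, -24, -32, -16]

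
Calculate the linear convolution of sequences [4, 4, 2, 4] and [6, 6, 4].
y[0] = 4×6 = 24; y[1] = 4×6 + 4×6 = 48; y[2] = 4×4 + 4×6 + 2×6 = 52; y[3] = 4×4 + 2×6 + 4×6 = 52; y[4] = 2×4 + 4×6 = 32; y[5] = 4×4 = 16

[24, 48, 52, 52, 32, 16]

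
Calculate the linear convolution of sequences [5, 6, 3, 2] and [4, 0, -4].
y[0] = 5×4 = 20; y[1] = 5×0 + 6×4 = 24; y[2] = 5×-4 + 6×0 + 3×4 = -8; y[3] = 6×-4 + 3×0 + 2×4 = -16; y[4] = 3×-4 + 2×0 = -12; y[5] = 2×-4 = -8

[20, 24, -8, -16, -12, -8]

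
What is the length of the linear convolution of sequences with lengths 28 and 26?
Linear/full convolution length: m + n - 1 = 28 + 26 - 1 = 53

53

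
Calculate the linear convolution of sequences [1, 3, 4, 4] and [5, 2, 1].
y[0] = 1×5 = 5; y[1] = 1×2 + 3×5 = 17; y[2] = 1×1 + 3×2 + 4×5 = 27; y[3] = 3×1 + 4×2 + 4×5 = 31; y[4] = 4×1 + 4×2 = 12; y[5] = 4×1 = 4

[5, 17, 27, 31, 12, 4]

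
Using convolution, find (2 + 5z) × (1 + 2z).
Ascending coefficients: a = [2, 5], b = [1, 2]. c[0] = 2×1 = 2; c[1] = 2×2 + 5×1 = 9; c[2] = 5×2 = 10. Result coefficients: [2, 9, 10] → 2 + 9z + 10z^2

2 + 9z + 10z^2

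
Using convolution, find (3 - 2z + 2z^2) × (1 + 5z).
Ascending coefficients: a = [3, -2, 2], b = [1, 5]. c[0] = 3×1 = 3; c[1] = 3×5 + -2×1 = 13; c[2] = -2×5 + 2×1 = -8; c[3] = 2×5 = 10. Result coefficients: [3, 13, -8, 10] → 3 + 13z - 8z^2 + 10z^3

3 + 13z - 8z^2 + 10z^3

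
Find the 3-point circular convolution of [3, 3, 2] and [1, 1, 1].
Use y[k] = Σ_j a[j]·b[(k-j) mod 3]. y[0] = 3×1 + 3×1 + 2×1 = 8; y[1] = 3×1 + 3×1 + 2×1 = 8; y[2] = 3×1 + 3×1 + 2×1 = 8. Result: [8, 8, 8]

[8, 8, 8]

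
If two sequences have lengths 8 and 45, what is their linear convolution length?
Linear/full convolution length: m + n - 1 = 8 + 45 - 1 = 52

52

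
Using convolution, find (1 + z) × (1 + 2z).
Ascending coefficients: a = [1, 1], b = [1, 2]. c[0] = 1×1 = 1; c[1] = 1×2 + 1×1 = 3; c[2] = 1×2 = 2. Result coefficients: [1, 3, 2] → 1 + 3z + 2z^2

1 + 3z + 2z^2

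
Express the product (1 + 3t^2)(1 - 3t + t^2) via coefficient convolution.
Ascending coefficients: a = [1, 0, 3], b = [1, -3, 1]. c[0] = 1×1 = 1; c[1] = 1×-3 + 0×1 = -3; c[2] = 1×1 + 0×-3 + 3×1 = 4; c[3] = 0×1 + 3×-3 = -9; c[4] = 3×1 = 3. Result coefficients: [1, -3, 4, -9, 3] → 1 - 3t + 4t^2 - 9t^3 + 3t^4

1 - 3t + 4t^2 - 9t^3 + 3t^4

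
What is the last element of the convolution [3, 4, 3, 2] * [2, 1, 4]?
Use y[k] = Σ_i a[i]·b[k-i] at k=5. y[5] = 2×4 = 8

8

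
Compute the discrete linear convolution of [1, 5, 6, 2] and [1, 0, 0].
y[0] = 1×1 = 1; y[1] = 1×0 + 5×1 = 5; y[2] = 1×0 + 5×0 + 6×1 = 6; y[3] = 5×0 + 6×0 + 2×1 = 2; y[4] = 6×0 + 2×0 = 0; y[5] = 2×0 = 0

[1, 5, 6, 2, 0, 0]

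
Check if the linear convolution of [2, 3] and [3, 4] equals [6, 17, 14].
Recompute linear convolution of [2, 3] and [3, 4]: y[0] = 2×3 = 6; y[1] = 2×4 + 3×3 = 17; y[2] = 3×4 = 12 → [6, 17, 12]. Compare to given [6, 17, 14]: they differ at index 2: given 14, correct 12, so answer: No

No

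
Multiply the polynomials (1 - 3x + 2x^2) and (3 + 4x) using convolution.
Ascending coefficients: a = [1, -3, 2], b = [3, 4]. c[0] = 1×3 = 3; c[1] = 1×4 + -3×3 = -5; c[2] = -3×4 + 2×3 = -6; c[3] = 2×4 = 8. Result coefficients: [3, -5, -6, 8] → 3 - 5x - 6x^2 + 8x^3

3 - 5x - 6x^2 + 8x^3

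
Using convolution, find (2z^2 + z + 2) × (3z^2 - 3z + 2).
Ascending coefficients: a = [2, 1, 2], b = [2, -3, 3]. c[0] = 2×2 = 4; c[1] = 2×-3 + 1×2 = -4; c[2] = 2×3 + 1×-3 + 2×2 = 7; c[3] = 1×3 + 2×-3 = -3; c[4] = 2×3 = 6. Result coefficients: [4, -4, 7, -3, 6] → 6z^4 - 3z^3 + 7z^2 - 4z + 4

6z^4 - 3z^3 + 7z^2 - 4z + 4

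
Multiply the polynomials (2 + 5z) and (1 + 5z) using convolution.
Ascending coefficients: a = [2, 5], b = [1, 5]. c[0] = 2×1 = 2; c[1] = 2×5 + 5×1 = 15; c[2] = 5×5 = 25. Result coefficients: [2, 15, 25] → 2 + 15z + 25z^2

2 + 15z + 25z^2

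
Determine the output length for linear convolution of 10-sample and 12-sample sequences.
Linear/full convolution length: m + n - 1 = 10 + 12 - 1 = 21

21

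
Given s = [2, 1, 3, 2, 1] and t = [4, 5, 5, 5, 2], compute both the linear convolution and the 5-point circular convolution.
Linear: y_lin[0] = 2×4 = 8; y_lin[1] = 2×5 + 1×4 = 14; y_lin[2] = 2×5 + 1×5 + 3×4 = 27; y_lin[3] = 2×5 + 1×5 + 3×5 + 2×4 = 38; y_lin[4] = 2×2 + 1×5 + 3×5 + 2×5 + 1×4 = 38; y_lin[5] = 1×2 + 3×5 + 2×5 + 1×5 = 32; y_lin[6] = 3×2 + 2×5 + 1×5 = 21; y_lin[7] = 2×2 + 1×5 = 9; y_lin[8] = 1×2 = 2 → [8, 14, 27, 38, 38, 32, 21, 9, 2]. Circular (length 5): y[0] = 2×4 + 1×2 + 3×5 + 2×5 + 1×5 = 40; y[1] = 2×5 + 1×4 + 3×2 + 2×5 + 1×5 = 35; y[2] = 2×5 + 1×5 + 3×4 + 2×2 + 1×5 = 36; y[3] = 2×5 + 1×5 + 3×5 + 2×4 + 1×2 = 40; y[4] = 2×2 + 1×5 + 3×5 + 2×5 + 1×4 = 38 → [40, 35, 36, 40, 38]

Linear: [8, 14, 27, 38, 38, 32, 21, 9, 2], Circular: [40, 35, 36, 40, 38]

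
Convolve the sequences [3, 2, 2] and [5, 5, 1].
y[0] = 3×5 = 15; y[1] = 3×5 + 2×5 = 25; y[2] = 3×1 + 2×5 + 2×5 = 23; y[3] = 2×1 + 2×5 = 12; y[4] = 2×1 = 2

[15, 25, 23, 12, 2]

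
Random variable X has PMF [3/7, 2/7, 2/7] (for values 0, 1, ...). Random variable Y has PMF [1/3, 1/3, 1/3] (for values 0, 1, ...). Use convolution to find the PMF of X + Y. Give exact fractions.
P(X+Y=k) = Σ_i P(X=i)·P(Y=k-i) — a convolution of [3/7, 2/7, 2/7] and [1/3, 1/3, 1/3]. P(X+Y=0) = (3/7)×(1/3) = 1/7; P(X+Y=1) = (3/7)×(1/3) + (2/7)×(1/3) = 1/7 + 2/21 = 5/21; P(X+Y=2) = (3/7)×(1/3) + (2/7)×(1/3) + (2/7)×(1/3) = 1/7 + 2/21 + 2/21 = 1/3; P(X+Y=3) = (2/7)×(1/3) + (2/7)×(1/3) = 2/21 + 2/21 = 4/21; P(X+Y=4) = (2/7)×(1/3) = 2/21. PMF: [1/7, 5/21, 1/3, 4/21, 2/21] (sums to 1 ✓)

[1/7, 5/21, 1/3, 4/21, 2/21]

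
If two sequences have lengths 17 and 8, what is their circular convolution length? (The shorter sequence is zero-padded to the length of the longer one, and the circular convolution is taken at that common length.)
Circular convolution (zero-padding the shorter input) has length max(m, n) = max(17, 8) = 17

17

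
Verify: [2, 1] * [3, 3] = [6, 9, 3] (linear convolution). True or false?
Recompute linear convolution of [2, 1] and [3, 3]: y[0] = 2×3 = 6; y[1] = 2×3 + 1×3 = 9; y[2] = 1×3 = 3 → [6, 9, 3]. Given [6, 9, 3] matches, so answer: Yes

Yes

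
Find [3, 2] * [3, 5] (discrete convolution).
y[0] = 3×3 = 9; y[1] = 3×5 + 2×3 = 21; y[2] = 2×5 = 10

[9, 21, 10]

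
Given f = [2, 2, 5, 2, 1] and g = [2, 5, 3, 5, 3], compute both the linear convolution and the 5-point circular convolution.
Linear: y_lin[0] = 2×2 = 4; y_lin[1] = 2×5 + 2×2 = 14; y_lin[2] = 2×3 + 2×5 + 5×2 = 26; y_lin[3] = 2×5 + 2×3 + 5×5 + 2×2 = 45; y_lin[4] = 2×3 + 2×5 + 5×3 + 2×5 + 1×2 = 43; y_lin[5] = 2×3 + 5×5 + 2×3 + 1×5 = 42; y_lin[6] = 5×3 + 2×5 + 1×3 = 28; y_lin[7] = 2×3 + 1×5 = 11; y_lin[8] = 1×3 = 3 → [4, 14, 26, 45, 43, 42, 28, 11, 3]. Circular (length 5): y[0] = 2×2 + 2×3 + 5×5 + 2×3 + 1×5 = 46; y[1] = 2×5 + 2×2 + 5×3 + 2×5 + 1×3 = 42; y[2] = 2×3 + 2×5 + 5×2 + 2×3 + 1×5 = 37; y[3] = 2×5 + 2×3 + 5×5 + 2×2 + 1×3 = 48; y[4] = 2×3 + 2×5 + 5×3 + 2×5 + 1×2 = 43 → [46, 42, 37, 48, 43]

Linear: [4, 14, 26, 45, 43, 42, 28, 11, 3], Circular: [46, 42, 37, 48, 43]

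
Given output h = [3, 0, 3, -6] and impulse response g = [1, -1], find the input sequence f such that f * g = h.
Deconvolve h=[3, 0, 3, -6] by g=[1, -1]. Since g[0]=1, solve forward: f[0] = h[0] / 1 = 3; f[1] = (h[1] - 3×-1) / 1 = 3; f[2] = (h[2] - 3×-1) / 1 = 6. So f = [3, 3, 6]. Check by forward convolution: h[0] = 3×1 = 3; h[1] = 3×-1 + 3×1 = 0; h[2] = 3×-1 + 6×1 = 3; h[3] = 6×-1 = -6

[3, 3, 6]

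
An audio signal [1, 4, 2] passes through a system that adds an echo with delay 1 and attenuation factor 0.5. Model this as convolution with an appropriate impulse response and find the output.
Direct-path + delayed-attenuated-path model → impulse response h = [1, 0.5] (1 at lag 0, 0.5 at lag 1). Output y[n] = x[n] + 0.5·x[n - 1] (with x[n] = 0 outside 0..2): y[0] = 1 + 0.5×0 = 1; y[1] = 4 + 0.5×1 = 4.5; y[2] = 2 + 0.5×4 = 4.0; y[3] = 0 + 0.5×2 = 1.0. So y = [1, 4.5, 4.0, 1.0]

[1, 4.5, 4.0, 1.0]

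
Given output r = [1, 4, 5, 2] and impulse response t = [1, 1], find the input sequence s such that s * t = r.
Deconvolve r=[1, 4, 5, 2] by t=[1, 1]. Since t[0]=1, solve forward: s[0] = r[0] / 1 = 1; s[1] = (r[1] - 1×1) / 1 = 3; s[2] = (r[2] - 3×1) / 1 = 2. So s = [1, 3, 2]. Check by forward convolution: r[0] = 1×1 = 1; r[1] = 1×1 + 3×1 = 4; r[2] = 3×1 + 2×1 = 5; r[3] = 2×1 = 2

[1, 3, 2]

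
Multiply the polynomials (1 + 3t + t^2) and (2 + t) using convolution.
Ascending coefficients: a = [1, 3, 1], b = [2, 1]. c[0] = 1×2 = 2; c[1] = 1×1 + 3×2 = 7; c[2] = 3×1 + 1×2 = 5; c[3] = 1×1 = 1. Result coefficients: [2, 7, 5, 1] → 2 + 7t + 5t^2 + t^3

2 + 7t + 5t^2 + t^3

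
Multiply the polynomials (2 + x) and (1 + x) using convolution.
Ascending coefficients: a = [2, 1], b = [1, 1]. c[0] = 2×1 = 2; c[1] = 2×1 + 1×1 = 3; c[2] = 1×1 = 1. Result coefficients: [2, 3, 1] → 2 + 3x + x^2

2 + 3x + x^2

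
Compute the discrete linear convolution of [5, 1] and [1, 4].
y[0] = 5×1 = 5; y[1] = 5×4 + 1×1 = 21; y[2] = 1×4 = 4

[5, 21, 4]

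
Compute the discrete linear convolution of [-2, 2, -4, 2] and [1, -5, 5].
y[0] = -2×1 = -2; y[1] = -2×-5 + 2×1 = 12; y[2] = -2×5 + 2×-5 + -4×1 = -24; y[3] = 2×5 + -4×-5 + 2×1 = 32; y[4] = -4×5 + 2×-5 = -30; y[5] = 2×5 = 10

[-2, 12, -24, 32, -30, 10]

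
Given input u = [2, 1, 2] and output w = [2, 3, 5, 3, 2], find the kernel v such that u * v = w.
Output length 5 = len(u) + len(v) - 1 ⇒ len(v) = 3. Solve v forward using v[k] = (w[k] - Σ_{i≥1} u[i]·v[k-i]) / u[0]: v[0] = w[0] / u[0] = 2 / 2 = 1; v[1] = (w[1] - 1×1) / u[0] = (3 - 1×1) / 2 = 1; v[2] = (w[2] - 1×1 - 2×1) / u[0] = (5 - 1×1 - 2×1) / 2 = 1. So v = [1, 1, 1]. Forward-check [2, 1, 2] * [1, 1, 1]: w[0] = 2×1 = 2; w[1] = 2×1 + 1×1 = 3; w[2] = 2×1 + 1×1 + 2×1 = 5; w[3] = 1×1 + 2×1 = 3; w[4] = 2×1 = 2 → [2, 3, 5, 3, 2] ✓

[1, 1, 1]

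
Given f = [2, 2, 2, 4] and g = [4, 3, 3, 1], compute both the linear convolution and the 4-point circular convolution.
Linear: y_lin[0] = 2×4 = 8; y_lin[1] = 2×3 + 2×4 = 14; y_lin[2] = 2×3 + 2×3 + 2×4 = 20; y_lin[3] = 2×1 + 2×3 + 2×3 + 4×4 = 30; y_lin[4] = 2×1 + 2×3 + 4×3 = 20; y_lin[5] = 2×1 + 4×3 = 14; y_lin[6] = 4×1 = 4 → [8, 14, 20, 30, 20, 14, 4]. Circular (length 4): y[0] = 2×4 + 2×1 + 2×3 + 4×3 = 28; y[1] = 2×3 + 2×4 + 2×1 + 4×3 = 28; y[2] = 2×3 + 2×3 + 2×4 + 4×1 = 24; y[3] = 2×1 + 2×3 + 2×3 + 4×4 = 30 → [28, 28, 24, 30]

Linear: [8, 14, 20, 30, 20, 14, 4], Circular: [28, 28, 24, 30]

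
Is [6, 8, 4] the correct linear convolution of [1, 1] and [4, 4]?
Recompute linear convolution of [1, 1] and [4, 4]: y[0] = 1×4 = 4; y[1] = 1×4 + 1×4 = 8; y[2] = 1×4 = 4 → [4, 8, 4]. Compare to given [6, 8, 4]: they differ at index 0: given 6, correct 4, so answer: No

No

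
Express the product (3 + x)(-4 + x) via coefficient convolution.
Ascending coefficients: a = [3, 1], b = [-4, 1]. c[0] = 3×-4 = -12; c[1] = 3×1 + 1×-4 = -1; c[2] = 1×1 = 1. Result coefficients: [-12, -1, 1] → -12 - x + x^2

-12 - x + x^2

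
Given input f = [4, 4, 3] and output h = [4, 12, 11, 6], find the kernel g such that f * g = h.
Output length 4 = len(f) + len(g) - 1 ⇒ len(g) = 2. Solve g forward using g[k] = (h[k] - Σ_{i≥1} f[i]·g[k-i]) / f[0]: g[0] = h[0] / f[0] = 4 / 4 = 1; g[1] = (h[1] - 4×1) / f[0] = (12 - 4×1) / 4 = 2. So g = [1, 2]. Forward-check [4, 4, 3] * [1, 2]: h[0] = 4×1 = 4; h[1] = 4×2 + 4×1 = 12; h[2] = 4×2 + 3×1 = 11; h[3] = 3×2 = 6 → [4, 12, 11, 6] ✓

[1, 2]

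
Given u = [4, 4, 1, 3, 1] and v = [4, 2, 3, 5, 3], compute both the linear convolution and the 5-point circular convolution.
Linear: y_lin[0] = 4×4 = 16; y_lin[1] = 4×2 + 4×4 = 24; y_lin[2] = 4×3 + 4×2 + 1×4 = 24; y_lin[3] = 4×5 + 4×3 + 1×2 + 3×4 = 46; y_lin[4] = 4×3 + 4×5 + 1×3 + 3×2 + 1×4 = 45; y_lin[5] = 4×3 + 1×5 + 3×3 + 1×2 = 28; y_lin[6] = 1×3 + 3×5 + 1×3 = 21; y_lin[7] = 3×3 + 1×5 = 14; y_lin[8] = 1×3 = 3 → [16, 24, 24, 46, 45, 28, 21, 14, 3]. Circular (length 5): y[0] = 4×4 + 4×3 + 1×5 + 3×3 + 1×2 = 44; y[1] = 4×2 + 4×4 + 1×3 + 3×5 + 1×3 = 45; y[2] = 4×3 + 4×2 + 1×4 + 3×3 + 1×5 = 38; y[3] = 4×5 + 4×3 + 1×2 + 3×4 + 1×3 = 49; y[4] = 4×3 + 4×5 + 1×3 + 3×2 + 1×4 = 45 → [44, 45, 38, 49, 45]

Linear: [16, 24, 24, 46, 45, 28, 21, 14, 3], Circular: [44, 45, 38, 49, 45]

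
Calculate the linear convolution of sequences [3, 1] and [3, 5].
y[0] = 3×3 = 9; y[1] = 3×5 + 1×3 = 18; y[2] = 1×5 = 5

[9, 18, 5]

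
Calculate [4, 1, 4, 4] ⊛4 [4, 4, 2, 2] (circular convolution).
Use y[k] = Σ_j a[j]·b[(k-j) mod 4]. y[0] = 4×4 + 1×2 + 4×2 + 4×4 = 42; y[1] = 4×4 + 1×4 + 4×2 + 4×2 = 36; y[2] = 4×2 + 1×4 + 4×4 + 4×2 = 36; y[3] = 4×2 + 1×2 + 4×4 + 4×4 = 42. Result: [42, 36, 36, 42]

[42, 36, 36, 42]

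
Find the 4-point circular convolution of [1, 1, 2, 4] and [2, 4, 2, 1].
Use y[k] = Σ_j s[j]·t[(k-j) mod 4]. y[0] = 1×2 + 1×1 + 2×2 + 4×4 = 23; y[1] = 1×4 + 1×2 + 2×1 + 4×2 = 16; y[2] = 1×2 + 1×4 + 2×2 + 4×1 = 14; y[3] = 1×1 + 1×2 + 2×4 + 4×2 = 19. Result: [23, 16, 14, 19]

[23, 16, 14, 19]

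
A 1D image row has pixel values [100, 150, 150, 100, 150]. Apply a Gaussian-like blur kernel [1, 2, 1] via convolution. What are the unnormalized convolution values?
Convolve image row [100, 150, 150, 100, 150] with kernel [1, 2, 1]: y[0] = 100×1 = 100; y[1] = 100×2 + 150×1 = 350; y[2] = 100×1 + 150×2 + 150×1 = 550; y[3] = 150×1 + 150×2 + 100×1 = 550; y[4] = 150×1 + 100×2 + 150×1 = 500; y[5] = 100×1 + 150×2 = 400; y[6] = 150×1 = 150 → [100, 350, 550, 550, 500, 400, 150]. Normalization factor = sum(kernel) = 4.

[100, 350, 550, 550, 500, 400, 150]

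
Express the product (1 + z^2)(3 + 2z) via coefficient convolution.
Ascending coefficients: a = [1, 0, 1], b = [3, 2]. c[0] = 1×3 = 3; c[1] = 1×2 + 0×3 = 2; c[2] = 0×2 + 1×3 = 3; c[3] = 1×2 = 2. Result coefficients: [3, 2, 3, 2] → 3 + 2z + 3z^2 + 2z^3

3 + 2z + 3z^2 + 2z^3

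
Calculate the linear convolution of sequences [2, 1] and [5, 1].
y[0] = 2×5 = 10; y[1] = 2×1 + 1×5 = 7; y[2] = 1×1 = 1

[10, 7, 1]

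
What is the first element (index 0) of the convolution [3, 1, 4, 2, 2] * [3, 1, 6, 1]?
Use y[k] = Σ_i a[i]·b[k-i] at k=0. y[0] = 3×3 = 9

9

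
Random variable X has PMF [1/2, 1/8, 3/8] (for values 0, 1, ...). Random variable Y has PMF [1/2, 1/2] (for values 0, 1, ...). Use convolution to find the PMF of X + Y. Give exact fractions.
P(X+Y=k) = Σ_i P(X=i)·P(Y=k-i) — a convolution of [1/2, 1/8, 3/8] and [1/2, 1/2]. P(X+Y=0) = (1/2)×(1/2) = 1/4; P(X+Y=1) = (1/2)×(1/2) + (1/8)×(1/2) = 1/4 + 1/16 = 5/16; P(X+Y=2) = (1/8)×(1/2) + (3/8)×(1/2) = 1/16 + 3/16 = 1/4; P(X+Y=3) = (3/8)×(1/2) = 3/16. PMF: [1/4, 5/16, 1/4, 3/16] (sums to 1 ✓)

[1/4, 5/16, 1/4, 3/16]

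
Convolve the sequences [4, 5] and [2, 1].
y[0] = 4×2 = 8; y[1] = 4×1 + 5×2 = 14; y[2] = 5×1 = 5

[8, 14, 5]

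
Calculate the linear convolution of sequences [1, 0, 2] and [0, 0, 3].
y[0] = 1×0 = 0; y[1] = 1×0 + 0×0 = 0; y[2] = 1×3 + 0×0 + 2×0 = 3; y[3] = 0×3 + 2×0 = 0; y[4] = 2×3 = 6

[0, 0, 3, 0, 6]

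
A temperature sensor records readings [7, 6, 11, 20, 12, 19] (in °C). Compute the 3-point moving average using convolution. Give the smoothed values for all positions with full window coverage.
3-point moving average kernel = [1, 1, 1]. Apply in 'valid' mode (full window coverage): avg[0] = (7 + 6 + 11) / 3 = 8.0; avg[1] = (6 + 11 + 20) / 3 = 12.33; avg[2] = (11 + 20 + 12) / 3 = 14.33; avg[3] = (20 + 12 + 19) / 3 = 17.0. Smoothed values: [8.0, 12.33, 14.33, 17.0]

[8.0, 12.33, 14.33, 17.0]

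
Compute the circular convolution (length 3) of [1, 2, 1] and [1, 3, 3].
Use y[k] = Σ_j x[j]·h[(k-j) mod 3]. y[0] = 1×1 + 2×3 + 1×3 = 10; y[1] = 1×3 + 2×1 + 1×3 = 8; y[2] = 1×3 + 2×3 + 1×1 = 10. Result: [10, 8, 10]

[10, 8, 10]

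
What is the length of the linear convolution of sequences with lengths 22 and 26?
Linear/full convolution length: m + n - 1 = 22 + 26 - 1 = 47

47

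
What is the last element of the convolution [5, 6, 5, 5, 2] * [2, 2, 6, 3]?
Use y[k] = Σ_i a[i]·b[k-i] at k=7. y[7] = 2×3 = 6

6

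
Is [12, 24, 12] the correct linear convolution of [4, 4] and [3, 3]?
Recompute linear convolution of [4, 4] and [3, 3]: y[0] = 4×3 = 12; y[1] = 4×3 + 4×3 = 24; y[2] = 4×3 = 12 → [12, 24, 12]. Given [12, 24, 12] matches, so answer: Yes

Yes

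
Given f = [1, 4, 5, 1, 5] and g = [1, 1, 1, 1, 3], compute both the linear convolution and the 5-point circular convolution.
Linear: y_lin[0] = 1×1 = 1; y_lin[1] = 1×1 + 4×1 = 5; y_lin[2] = 1×1 + 4×1 + 5×1 = 10; y_lin[3] = 1×1 + 4×1 + 5×1 + 1×1 = 11; y_lin[4] = 1×3 + 4×1 + 5×1 + 1×1 + 5×1 = 18; y_lin[5] = 4×3 + 5×1 + 1×1 + 5×1 = 23; y_lin[6] = 5×3 + 1×1 + 5×1 = 21; y_lin[7] = 1×3 + 5×1 = 8; y_lin[8] = 5×3 = 15 → [1, 5, 10, 11, 18, 23, 21, 8, 15]. Circular (length 5): y[0] = 1×1 + 4×3 + 5×1 + 1×1 + 5×1 = 24; y[1] = 1×1 + 4×1 + 5×3 + 1×1 + 5×1 = 26; y[2] = 1×1 + 4×1 + 5×1 + 1×3 + 5×1 = 18; y[3] = 1×1 + 4×1 + 5×1 + 1×1 + 5×3 = 26; y[4] = 1×3 + 4×1 + 5×1 + 1×1 + 5×1 = 18 → [24, 26, 18, 26, 18]

Linear: [1, 5, 10, 11, 18, 23, 21, 8, 15], Circular: [24, 26, 18, 26, 18]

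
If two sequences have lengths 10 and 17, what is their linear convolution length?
Linear/full convolution length: m + n - 1 = 10 + 17 - 1 = 26

26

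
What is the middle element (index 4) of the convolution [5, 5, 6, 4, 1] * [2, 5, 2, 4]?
Use y[k] = Σ_i a[i]·b[k-i] at k=4. y[4] = 5×4 + 6×2 + 4×5 + 1×2 = 54

54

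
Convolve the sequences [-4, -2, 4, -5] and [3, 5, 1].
y[0] = -4×3 = -12; y[1] = -4×5 + -2×3 = -26; y[2] = -4×1 + -2×5 + 4×3 = -2; y[3] = -2×1 + 4×5 + -5×3 = 3; y[4] = 4×1 + -5×5 = -21; y[5] = -5×1 = -5

[-12, -26, -2, 3, -21, -5]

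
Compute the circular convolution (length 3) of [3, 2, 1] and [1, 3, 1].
Use y[k] = Σ_j f[j]·g[(k-j) mod 3]. y[0] = 3×1 + 2×1 + 1×3 = 8; y[1] = 3×3 + 2×1 + 1×1 = 12; y[2] = 3×1 + 2×3 + 1×1 = 10. Result: [8, 12, 10]

[8, 12, 10]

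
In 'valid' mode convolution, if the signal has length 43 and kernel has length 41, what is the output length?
'Valid' mode counts only positions where the kernel fully overlaps the signal: m - n + 1 = 43 - 41 + 1 = 3

3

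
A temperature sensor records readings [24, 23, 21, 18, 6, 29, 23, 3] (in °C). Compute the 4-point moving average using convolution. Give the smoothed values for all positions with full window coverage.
4-point moving average kernel = [1, 1, 1, 1]. Apply in 'valid' mode (full window coverage): avg[0] = (24 + 23 + 21 + 18) / 4 = 21.5; avg[1] = (23 + 21 + 18 + 6) / 4 = 17.0; avg[2] = (21 + 18 + 6 + 29) / 4 = 18.5; avg[3] = (18 + 6 + 29 + 23) / 4 = 19.0; avg[4] = (6 + 29 + 23 + 3) / 4 = 15.25. Smoothed values: [21.5, 17.0, 18.5, 19.0, 15.25]

[21.5, 17.0, 18.5, 19.0, 15.25]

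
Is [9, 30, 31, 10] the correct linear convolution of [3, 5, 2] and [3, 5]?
Recompute linear convolution of [3, 5, 2] and [3, 5]: y[0] = 3×3 = 9; y[1] = 3×5 + 5×3 = 30; y[2] = 5×5 + 2×3 = 31; y[3] = 2×5 = 10 → [9, 30, 31, 10]. Given [9, 30, 31, 10] matches, so answer: Yes

Yes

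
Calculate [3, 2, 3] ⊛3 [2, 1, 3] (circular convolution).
Use y[k] = Σ_j a[j]·b[(k-j) mod 3]. y[0] = 3×2 + 2×3 + 3×1 = 15; y[1] = 3×1 + 2×2 + 3×3 = 16; y[2] = 3×3 + 2×1 + 3×2 = 17. Result: [15, 16, 17]

[15, 16, 17]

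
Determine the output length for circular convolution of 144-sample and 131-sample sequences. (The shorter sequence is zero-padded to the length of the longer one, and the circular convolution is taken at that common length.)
Circular convolution (zero-padding the shorter input) has length max(m, n) = max(144, 131) = 144

144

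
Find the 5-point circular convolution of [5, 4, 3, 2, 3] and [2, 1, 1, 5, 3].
Use y[k] = Σ_j a[j]·b[(k-j) mod 5]. y[0] = 5×2 + 4×3 + 3×5 + 2×1 + 3×1 = 42; y[1] = 5×1 + 4×2 + 3×3 + 2×5 + 3×1 = 35; y[2] = 5×1 + 4×1 + 3×2 + 2×3 + 3×5 = 36; y[3] = 5×5 + 4×1 + 3×1 + 2×2 + 3×3 = 45; y[4] = 5×3 + 4×5 + 3×1 + 2×1 + 3×2 = 46. Result: [42, 35, 36, 45, 46]

[42, 35, 36, 45, 46]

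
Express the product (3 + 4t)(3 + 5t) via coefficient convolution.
Ascending coefficients: a = [3, 4], b = [3, 5]. c[0] = 3×3 = 9; c[1] = 3×5 + 4×3 = 27; c[2] = 4×5 = 20. Result coefficients: [9, 27, 20] → 9 + 27t + 20t^2

9 + 27t + 20t^2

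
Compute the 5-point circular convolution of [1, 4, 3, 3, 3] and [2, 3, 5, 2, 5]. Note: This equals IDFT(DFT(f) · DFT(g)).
Either evaluate y[k] = Σ_j f[j]·g[(k-j) mod 5] directly, or use IDFT(DFT(f) · DFT(g)). y[0] = 1×2 + 4×5 + 3×2 + 3×5 + 3×3 = 52; y[1] = 1×3 + 4×2 + 3×5 + 3×2 + 3×5 = 47; y[2] = 1×5 + 4×3 + 3×2 + 3×5 + 3×2 = 44; y[3] = 1×2 + 4×5 + 3×3 + 3×2 + 3×5 = 52; y[4] = 1×5 + 4×2 + 3×5 + 3×3 + 3×2 = 43. Result: [52, 47, 44, 52, 43]

[52, 47, 44, 52, 43]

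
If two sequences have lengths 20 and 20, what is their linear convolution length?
Linear/full convolution length: m + n - 1 = 20 + 20 - 1 = 39

39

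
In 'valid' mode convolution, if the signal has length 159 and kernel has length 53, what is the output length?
'Valid' mode counts only positions where the kernel fully overlaps the signal: m - n + 1 = 159 - 53 + 1 = 107

107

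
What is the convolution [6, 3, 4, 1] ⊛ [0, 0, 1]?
y[0] = 6×0 = 0; y[1] = 6×0 + 3×0 = 0; y[2] = 6×1 + 3×0 + 4×0 = 6; y[3] = 3×1 + 4×0 + 1×0 = 3; y[4] = 4×1 + 1×0 = 4; y[5] = 1×1 = 1

[0, 0, 6, 3, 4, 1]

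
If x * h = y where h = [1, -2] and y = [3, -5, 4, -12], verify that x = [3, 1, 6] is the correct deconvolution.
Forward-compute [3, 1, 6] * [1, -2]: y[0] = 3×1 = 3; y[1] = 3×-2 + 1×1 = -5; y[2] = 1×-2 + 6×1 = 4; y[3] = 6×-2 = -12 → [3, -5, 4, -12]. Matches given y = [3, -5, 4, -12], so verified.

Verified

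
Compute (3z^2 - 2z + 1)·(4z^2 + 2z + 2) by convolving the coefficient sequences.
Ascending coefficients: a = [1, -2, 3], b = [2, 2, 4]. c[0] = 1×2 = 2; c[1] = 1×2 + -2×2 = -2; c[2] = 1×4 + -2×2 + 3×2 = 6; c[3] = -2×4 + 3×2 = -2; c[4] = 3×4 = 12. Result coefficients: [2, -2, 6, -2, 12] → 12z^4 - 2z^3 + 6z^2 - 2z + 2

12z^4 - 2z^3 + 6z^2 - 2z + 2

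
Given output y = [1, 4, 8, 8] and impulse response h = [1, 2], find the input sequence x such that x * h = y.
Deconvolve y=[1, 4, 8, 8] by h=[1, 2]. Since h[0]=1, solve forward: x[0] = y[0] / 1 = 1; x[1] = (y[1] - 1×2) / 1 = 2; x[2] = (y[2] - 2×2) / 1 = 4. So x = [1, 2, 4]. Check by forward convolution: y[0] = 1×1 = 1; y[1] = 1×2 + 2×1 = 4; y[2] = 2×2 + 4×1 = 8; y[3] = 4×2 = 8

[1, 2, 4]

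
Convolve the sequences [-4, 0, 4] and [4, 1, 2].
y[0] = -4×4 = -16; y[1] = -4×1 + 0×4 = -4; y[2] = -4×2 + 0×1 + 4×4 = 8; y[3] = 0×2 + 4×1 = 4; y[4] = 4×2 = 8

[-16, -4, 8, 4, 8]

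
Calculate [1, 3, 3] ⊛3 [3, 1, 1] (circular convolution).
Use y[k] = Σ_j f[j]·g[(k-j) mod 3]. y[0] = 1×3 + 3×1 + 3×1 = 9; y[1] = 1×1 + 3×3 + 3×1 = 13; y[2] = 1×1 + 3×1 + 3×3 = 13. Result: [9, 13, 13]

[9, 13, 13]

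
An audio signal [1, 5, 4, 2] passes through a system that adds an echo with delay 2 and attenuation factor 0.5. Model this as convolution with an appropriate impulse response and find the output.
Direct-path + delayed-attenuated-path model → impulse response h = [1, 0, 0.5] (1 at lag 0, 0.5 at lag 2). Output y[n] = x[n] + 0.5·x[n - 2] (with x[n] = 0 outside 0..3): y[0] = 1 + 0.5×0 = 1; y[1] = 5 + 0.5×0 = 5; y[2] = 4 + 0.5×1 = 4.5; y[3] = 2 + 0.5×5 = 4.5; y[4] = 0 + 0.5×4 = 2.0; y[5] = 0 + 0.5×2 = 1.0. So y = [1, 5, 4.5, 4.5, 2.0, 1.0]

[1, 5, 4.5, 4.5, 2.0, 1.0]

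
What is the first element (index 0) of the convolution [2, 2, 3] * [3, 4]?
Use y[k] = Σ_i a[i]·b[k-i] at k=0. y[0] = 2×3 = 6

6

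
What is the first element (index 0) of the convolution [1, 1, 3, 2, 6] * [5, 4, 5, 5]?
Use y[k] = Σ_i a[i]·b[k-i] at k=0. y[0] = 1×5 = 5

5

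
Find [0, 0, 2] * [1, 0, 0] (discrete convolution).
y[0] = 0×1 = 0; y[1] = 0×0 + 0×1 = 0; y[2] = 0×0 + 0×0 + 2×1 = 2; y[3] = 0×0 + 2×0 = 0; y[4] = 2×0 = 0

[0, 0, 2, 0, 0]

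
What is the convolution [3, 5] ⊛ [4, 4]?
y[0] = 3×4 = 12; y[1] = 3×4 + 5×4 = 32; y[2] = 5×4 = 20

[12, 32, 20]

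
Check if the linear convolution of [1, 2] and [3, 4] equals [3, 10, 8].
Recompute linear convolution of [1, 2] and [3, 4]: y[0] = 1×3 = 3; y[1] = 1×4 + 2×3 = 10; y[2] = 2×4 = 8 → [3, 10, 8]. Given [3, 10, 8] matches, so answer: Yes

Yes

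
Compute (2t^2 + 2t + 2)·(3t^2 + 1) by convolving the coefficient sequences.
Ascending coefficients: a = [2, 2, 2], b = [1, 0, 3]. c[0] = 2×1 = 2; c[1] = 2×0 + 2×1 = 2; c[2] = 2×3 + 2×0 + 2×1 = 8; c[3] = 2×3 + 2×0 = 6; c[4] = 2×3 = 6. Result coefficients: [2, 2, 8, 6, 6] → 6t^4 + 6t^3 + 8t^2 + 2t + 2

6t^4 + 6t^3 + 8t^2 + 2t + 2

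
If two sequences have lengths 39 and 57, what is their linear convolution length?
Linear/full convolution length: m + n - 1 = 39 + 57 - 1 = 95

95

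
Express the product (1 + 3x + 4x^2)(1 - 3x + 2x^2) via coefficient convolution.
Ascending coefficients: a = [1, 3, 4], b = [1, -3, 2]. c[0] = 1×1 = 1; c[1] = 1×-3 + 3×1 = 0; c[2] = 1×2 + 3×-3 + 4×1 = -3; c[3] = 3×2 + 4×-3 = -6; c[4] = 4×2 = 8. Result coefficients: [1, 0, -3, -6, 8] → 1 - 3x^2 - 6x^3 + 8x^4

1 - 3x^2 - 6x^3 + 8x^4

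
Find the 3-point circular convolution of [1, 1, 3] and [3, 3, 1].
Use y[k] = Σ_j a[j]·b[(k-j) mod 3]. y[0] = 1×3 + 1×1 + 3×3 = 13; y[1] = 1×3 + 1×3 + 3×1 = 9; y[2] = 1×1 + 1×3 + 3×3 = 13. Result: [13, 9, 13]

[13, 9, 13]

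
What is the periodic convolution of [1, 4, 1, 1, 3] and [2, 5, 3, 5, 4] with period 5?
Use y[k] = Σ_j x[j]·h[(k-j) mod 5]. y[0] = 1×2 + 4×4 + 1×5 + 1×3 + 3×5 = 41; y[1] = 1×5 + 4×2 + 1×4 + 1×5 + 3×3 = 31; y[2] = 1×3 + 4×5 + 1×2 + 1×4 + 3×5 = 44; y[3] = 1×5 + 4×3 + 1×5 + 1×2 + 3×4 = 36; y[4] = 1×4 + 4×5 + 1×3 + 1×5 + 3×2 = 38. Result: [41, 31, 44, 36, 38]

[41, 31, 44, 36, 38]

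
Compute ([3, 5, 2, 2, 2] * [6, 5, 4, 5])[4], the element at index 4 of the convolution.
Use y[k] = Σ_i a[i]·b[k-i] at k=4. y[4] = 5×5 + 2×4 + 2×5 + 2×6 = 55

55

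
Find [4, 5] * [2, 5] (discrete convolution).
y[0] = 4×2 = 8; y[1] = 4×5 + 5×2 = 30; y[2] = 5×5 = 25

[8, 30, 25]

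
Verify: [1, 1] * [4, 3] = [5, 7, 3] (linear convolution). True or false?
Recompute linear convolution of [1, 1] and [4, 3]: y[0] = 1×4 = 4; y[1] = 1×3 + 1×4 = 7; y[2] = 1×3 = 3 → [4, 7, 3]. Compare to given [5, 7, 3]: they differ at index 0: given 5, correct 4, so answer: No

No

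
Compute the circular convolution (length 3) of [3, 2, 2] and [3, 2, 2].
Use y[k] = Σ_j u[j]·v[(k-j) mod 3]. y[0] = 3×3 + 2×2 + 2×2 = 17; y[1] = 3×2 + 2×3 + 2×2 = 16; y[2] = 3×2 + 2×2 + 2×3 = 16. Result: [17, 16, 16]

[17, 16, 16]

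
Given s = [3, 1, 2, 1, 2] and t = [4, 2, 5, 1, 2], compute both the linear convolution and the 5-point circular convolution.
Linear: y_lin[0] = 3×4 = 12; y_lin[1] = 3×2 + 1×4 = 10; y_lin[2] = 3×5 + 1×2 + 2×4 = 25; y_lin[3] = 3×1 + 1×5 + 2×2 + 1×4 = 16; y_lin[4] = 3×2 + 1×1 + 2×5 + 1×2 + 2×4 = 27; y_lin[5] = 1×2 + 2×1 + 1×5 + 2×2 = 13; y_lin[6] = 2×2 + 1×1 + 2×5 = 15; y_lin[7] = 1×2 + 2×1 = 4; y_lin[8] = 2×2 = 4 → [12, 10, 25, 16, 27, 13, 15, 4, 4]. Circular (length 5): y[0] = 3×4 + 1×2 + 2×1 + 1×5 + 2×2 = 25; y[1] = 3×2 + 1×4 + 2×2 + 1×1 + 2×5 = 25; y[2] = 3×5 + 1×2 + 2×4 + 1×2 + 2×1 = 29; y[3] = 3×1 + 1×5 + 2×2 + 1×4 + 2×2 = 20; y[4] = 3×2 + 1×1 + 2×5 + 1×2 + 2×4 = 27 → [25, 25, 29, 20, 27]

Linear: [12, 10, 25, 16, 27, 13, 15, 4, 4], Circular: [25, 25, 29, 20, 27]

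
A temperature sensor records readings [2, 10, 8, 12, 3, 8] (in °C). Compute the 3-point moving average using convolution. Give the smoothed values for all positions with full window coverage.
3-point moving average kernel = [1, 1, 1]. Apply in 'valid' mode (full window coverage): avg[0] = (2 + 10 + 8) / 3 = 6.67; avg[1] = (10 + 8 + 12) / 3 = 10.0; avg[2] = (8 + 12 + 3) / 3 = 7.67; avg[3] = (12 + 3 + 8) / 3 = 7.67. Smoothed values: [6.67, 10.0, 7.67, 7.67]

[6.67, 10.0, 7.67, 7.67]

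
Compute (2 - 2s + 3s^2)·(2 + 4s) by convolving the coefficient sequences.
Ascending coefficients: a = [2, -2, 3], b = [2, 4]. c[0] = 2×2 = 4; c[1] = 2×4 + -2×2 = 4; c[2] = -2×4 + 3×2 = -2; c[3] = 3×4 = 12. Result coefficients: [4, 4, -2, 12] → 4 + 4s - 2s^2 + 12s^3

4 + 4s - 2s^2 + 12s^3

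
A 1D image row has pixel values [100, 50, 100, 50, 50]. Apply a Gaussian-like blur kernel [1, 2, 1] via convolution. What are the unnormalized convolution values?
Convolve image row [100, 50, 100, 50, 50] with kernel [1, 2, 1]: y[0] = 100×1 = 100; y[1] = 100×2 + 50×1 = 250; y[2] = 100×1 + 50×2 + 100×1 = 300; y[3] = 50×1 + 100×2 + 50×1 = 300; y[4] = 100×1 + 50×2 + 50×1 = 250; y[5] = 50×1 + 50×2 = 150; y[6] = 50×1 = 50 → [100, 250, 300, 300, 250, 150, 50]. Normalization factor = sum(kernel) = 4.

[100, 250, 300, 300, 250, 150, 50]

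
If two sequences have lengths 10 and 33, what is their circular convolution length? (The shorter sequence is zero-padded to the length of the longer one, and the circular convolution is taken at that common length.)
Circular convolution (zero-padding the shorter input) has length max(m, n) = max(10, 33) = 33

33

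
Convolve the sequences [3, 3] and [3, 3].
y[0] = 3×3 = 9; y[1] = 3×3 + 3×3 = 18; y[2] = 3×3 = 9

[9, 18, 9]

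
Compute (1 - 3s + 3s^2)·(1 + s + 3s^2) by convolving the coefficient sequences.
Ascending coefficients: a = [1, -3, 3], b = [1, 1, 3]. c[0] = 1×1 = 1; c[1] = 1×1 + -3×1 = -2; c[2] = 1×3 + -3×1 + 3×1 = 3; c[3] = -3×3 + 3×1 = -6; c[4] = 3×3 = 9. Result coefficients: [1, -2, 3, -6, 9] → 1 - 2s + 3s^2 - 6s^3 + 9s^4

1 - 2s + 3s^2 - 6s^3 + 9s^4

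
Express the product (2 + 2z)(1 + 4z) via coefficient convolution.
Ascending coefficients: a = [2, 2], b = [1, 4]. c[0] = 2×1 = 2; c[1] = 2×4 + 2×1 = 10; c[2] = 2×4 = 8. Result coefficients: [2, 10, 8] → 2 + 10z + 8z^2

2 + 10z + 8z^2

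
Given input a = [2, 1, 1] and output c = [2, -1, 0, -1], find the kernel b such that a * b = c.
Output length 4 = len(a) + len(b) - 1 ⇒ len(b) = 2. Solve b forward using b[k] = (c[k] - Σ_{i≥1} a[i]·b[k-i]) / a[0]: b[0] = c[0] / a[0] = 2 / 2 = 1; b[1] = (c[1] - 1×1) / a[0] = (-1 - 1×1) / 2 = -1. So b = [1, -1]. Forward-check [2, 1, 1] * [1, -1]: c[0] = 2×1 = 2; c[1] = 2×-1 + 1×1 = -1; c[2] = 1×-1 + 1×1 = 0; c[3] = 1×-1 = -1 → [2, -1, 0, -1] ✓

[1, -1]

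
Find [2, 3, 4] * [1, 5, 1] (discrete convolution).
y[0] = 2×1 = 2; y[1] = 2×5 + 3×1 = 13; y[2] = 2×1 + 3×5 + 4×1 = 21; y[3] = 3×1 + 4×5 = 23; y[4] = 4×1 = 4

[2, 13, 21, 23, 4]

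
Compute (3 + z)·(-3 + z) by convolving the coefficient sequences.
Ascending coefficients: a = [3, 1], b = [-3, 1]. c[0] = 3×-3 = -9; c[1] = 3×1 + 1×-3 = 0; c[2] = 1×1 = 1. Result coefficients: [-9, 0, 1] → -9 + z^2

-9 + z^2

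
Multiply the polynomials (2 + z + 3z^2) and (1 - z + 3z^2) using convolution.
Ascending coefficients: a = [2, 1, 3], b = [1, -1, 3]. c[0] = 2×1 = 2; c[1] = 2×-1 + 1×1 = -1; c[2] = 2×3 + 1×-1 + 3×1 = 8; c[3] = 1×3 + 3×-1 = 0; c[4] = 3×3 = 9. Result coefficients: [2, -1, 8, 0, 9] → 2 - z + 8z^2 + 9z^4

2 - z + 8z^2 + 9z^4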